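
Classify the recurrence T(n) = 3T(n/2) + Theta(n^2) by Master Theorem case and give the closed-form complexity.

Master Theorem for T(n) = 3T(n/2) + O(n^2):

a = 3, b = 2, c = 2
log_b(a) = log_2(3) = 1.5850

Case 3: c = 2 > log_2(3) = 1.5850
T(n) = O(n^2) = O(n^2)

For T(n) = 3T(n/2) + O(n^2): log_2(3) = 1.5850. This is Case 3 of the Master Theorem (c > log_b(a), work dominated by root), giving O(n^2).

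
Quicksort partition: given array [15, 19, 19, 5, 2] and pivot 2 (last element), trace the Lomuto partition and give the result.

Lomuto partition with pivot = 2:

Initial array: [15, 19, 19, 5, 2]

arr[0]=15 > 2: no swap
arr[1]=19 > 2: no swap
arr[2]=19 > 2: no swap
arr[3]=5 > 2: no swap

Place pivot at position 0: [2, 19, 19, 5, 15]
Pivot position: 0

After partitioning with pivot 2, the array becomes [2, 19, 19, 5, 15]. The pivot is placed at index 0. All elements to the left of the pivot are <= 2, and all elements to the right are > 2.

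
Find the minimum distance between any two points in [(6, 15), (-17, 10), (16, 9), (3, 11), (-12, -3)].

Computing all pairwise distances among 5 points:

d((6, 15), (-17, 10)) = 23.5372
d((6, 15), (16, 9)) = 11.6619
d((6, 15), (3, 11)) = 5.0 <-- minimum
d((6, 15), (-12, -3)) = 25.4558
d((-17, 10), (16, 9)) = 33.0151
d((-17, 10), (3, 11)) = 20.025
d((-17, 10), (-12, -3)) = 13.9284
d((16, 9), (3, 11)) = 13.1529
d((16, 9), (-12, -3)) = 30.4631
d((3, 11), (-12, -3)) = 20.5183

Closest pair: (6, 15) and (3, 11) with distance 5.0

The closest pair is (6, 15) and (3, 11) with Euclidean distance 5.0. For 5 points, brute-force pairwise comparison is shown above. For large n, the divide-and-conquer algorithm (sort by x, recurse on halves, check the dividing strip) achieves O(n log n).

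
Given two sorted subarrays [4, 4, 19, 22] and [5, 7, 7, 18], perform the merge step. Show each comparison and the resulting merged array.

Merging process:

Compare 4 vs 5: take 4 from left. Merged: [4]
Compare 4 vs 5: take 4 from left. Merged: [4, 4]
Compare 19 vs 5: take 5 from right. Merged: [4, 4, 5]
Compare 19 vs 7: take 7 from right. Merged: [4, 4, 5, 7]
Compare 19 vs 7: take 7 from right. Merged: [4, 4, 5, 7, 7]
Compare 19 vs 18: take 18 from right. Merged: [4, 4, 5, 7, 7, 18]
Append remaining from left: [19, 22]. Merged: [4, 4, 5, 7, 7, 18, 19, 22]

Final merged array: [4, 4, 5, 7, 7, 18, 19, 22]
Total comparisons: 6

The merged array is [4, 4, 5, 7, 7, 18, 19, 22], requiring 6 comparisons. The merge step runs in O(n) time where n is the total number of elements.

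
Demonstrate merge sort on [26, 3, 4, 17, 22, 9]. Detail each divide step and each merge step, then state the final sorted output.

Merge sort trace:

Split: [26, 3, 4, 17, 22, 9] -> [26, 3, 4] and [17, 22, 9]
  Split: [26, 3, 4] -> [26] and [3, 4]
    Split: [3, 4] -> [3] and [4]
    Merge: [3] + [4] -> [3, 4]
  Merge: [26] + [3, 4] -> [3, 4, 26]
  Split: [17, 22, 9] -> [17] and [22, 9]
    Split: [22, 9] -> [22] and [9]
    Merge: [22] + [9] -> [9, 22]
  Merge: [17] + [9, 22] -> [9, 17, 22]
Merge: [3, 4, 26] + [9, 17, 22] -> [3, 4, 9, 17, 22, 26]

Final sorted array: [3, 4, 9, 17, 22, 26]

The merge sort proceeds by recursively splitting the array and merging sorted halves.
After all merges, the sorted array is [3, 4, 9, 17, 22, 26].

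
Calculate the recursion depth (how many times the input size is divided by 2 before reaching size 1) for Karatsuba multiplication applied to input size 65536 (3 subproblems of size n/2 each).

For divide and conquer with division factor 2:

Problem sizes at each level:
Level 0: 65536
Level 1: 32768
Level 2: 16384
Level 3: 8192
Level 4: 4096
Level 5: 2048
Level 6: 1024
Level 7: 512
Level 8: 256
Level 9: 128
Level 10: 64
Level 11: 32
Level 12: 16
Level 13: 8
Level 14: 4
Level 15: 2
Level 16: 1

The root is level 0 and the size-1 base case is level 16 (the tree spans levels 0 through 16, i.e. 17 levels counting the root), so the depth is the number of divisions: log_2(65536) = 16

The recursion tree depth is log_2(65536) = 16. At each level, the problem size is divided by 2, so it takes 16 divisions to reduce to a base case of size 1. The algorithm makes 3 recursive calls at each level.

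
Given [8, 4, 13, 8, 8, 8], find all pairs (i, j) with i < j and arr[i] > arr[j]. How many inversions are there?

Finding inversions in [8, 4, 13, 8, 8, 8]:

(0, 1): arr[0]=8 > arr[1]=4
(2, 3): arr[2]=13 > arr[3]=8
(2, 4): arr[2]=13 > arr[4]=8
(2, 5): arr[2]=13 > arr[5]=8

Total inversions: 4

The array has 4 inversion(s): (0,1), (2,3), (2,4), (2,5). Each pair (i,j) satisfies i < j and arr[i] > arr[j].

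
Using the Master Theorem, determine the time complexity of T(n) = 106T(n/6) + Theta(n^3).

Master Theorem for T(n) = 106T(n/6) + O(n^3):

a = 106, b = 6, c = 3
log_b(a) = log_6(106) = 2.6027

Case 3: c = 3 > log_6(106) = 2.6027
T(n) = O(n^3) = O(n^3)

For T(n) = 106T(n/6) + O(n^3): log_6(106) = 2.6027. This is Case 3 of the Master Theorem (c > log_b(a), work dominated by root), giving O(n^3).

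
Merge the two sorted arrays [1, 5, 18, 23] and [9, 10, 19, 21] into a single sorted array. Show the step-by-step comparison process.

Merging process:

Compare 1 vs 9: take 1 from left. Merged: [1]
Compare 5 vs 9: take 5 from left. Merged: [1, 5]
Compare 18 vs 9: take 9 from right. Merged: [1, 5, 9]
Compare 18 vs 10: take 10 from right. Merged: [1, 5, 9, 10]
Compare 18 vs 19: take 18 from left. Merged: [1, 5, 9, 10, 18]
Compare 23 vs 19: take 19 from right. Merged: [1, 5, 9, 10, 18, 19]
Compare 23 vs 21: take 21 from right. Merged: [1, 5, 9, 10, 18, 19, 21]
Append remaining from left: [23]. Merged: [1, 5, 9, 10, 18, 19, 21, 23]

Final merged array: [1, 5, 9, 10, 18, 19, 21, 23]
Total comparisons: 7

The merged array is [1, 5, 9, 10, 18, 19, 21, 23], requiring 7 comparisons. The merge step runs in O(n) time where n is the total number of elements.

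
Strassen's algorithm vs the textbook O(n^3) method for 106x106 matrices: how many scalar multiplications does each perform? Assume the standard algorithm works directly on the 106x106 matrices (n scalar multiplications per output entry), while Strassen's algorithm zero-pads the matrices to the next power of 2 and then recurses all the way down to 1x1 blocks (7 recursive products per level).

Matrix multiplication for 106x106 matrices:

Strassen's algorithm requires power-of-2 dimensions. Pad 106x106 to 128x128 (next power of 2).

Standard algorithm: 106^3 = 1191016 multiplications
Strassen's algorithm: 7^(log2(128)) = 7^7 = 823543 multiplications
Savings: 1191016 - 823543 = 367473 multiplications

Standard: 1191016 multiplications (106^3). Strassen: 823543 multiplications (7^7, after padding to 128x128). Strassen reduces 8 recursive multiplications to 7 at each level.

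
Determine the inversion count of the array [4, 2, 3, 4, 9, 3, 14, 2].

Finding inversions in [4, 2, 3, 4, 9, 3, 14, 2]:

(0, 1): arr[0]=4 > arr[1]=2
(0, 2): arr[0]=4 > arr[2]=3
(0, 5): arr[0]=4 > arr[5]=3
(0, 7): arr[0]=4 > arr[7]=2
(2, 7): arr[2]=3 > arr[7]=2
(3, 5): arr[3]=4 > arr[5]=3
(3, 7): arr[3]=4 > arr[7]=2
(4, 5): arr[4]=9 > arr[5]=3
(4, 7): arr[4]=9 > arr[7]=2
(5, 7): arr[5]=3 > arr[7]=2
(6, 7): arr[6]=14 > arr[7]=2

Total inversions: 11

The array has 11 inversion(s): (0,1), (0,2), (0,5), (0,7), (2,7), (3,5), (3,7), (4,5), (4,7), (5,7), (6,7). Each pair (i,j) satisfies i < j and arr[i] > arr[j].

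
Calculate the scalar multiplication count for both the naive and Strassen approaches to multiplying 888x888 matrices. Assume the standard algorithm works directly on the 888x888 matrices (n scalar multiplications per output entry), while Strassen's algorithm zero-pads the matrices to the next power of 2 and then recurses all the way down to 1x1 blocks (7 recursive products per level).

Matrix multiplication for 888x888 matrices:

Strassen's algorithm requires power-of-2 dimensions. Pad 888x888 to 1024x1024 (next power of 2).

Standard algorithm: 888^3 = 700227072 multiplications
Strassen's algorithm: 7^(log2(1024)) = 7^10 = 282475249 multiplications
Savings: 700227072 - 282475249 = 417751823 multiplications

Standard: 700227072 multiplications (888^3). Strassen: 282475249 multiplications (7^10, after padding to 1024x1024). Strassen reduces 8 recursive multiplications to 7 at each level.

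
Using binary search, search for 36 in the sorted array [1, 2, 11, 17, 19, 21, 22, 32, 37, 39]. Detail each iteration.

Binary search for 36 in [1, 2, 11, 17, 19, 21, 22, 32, 37, 39]:

lo=0, hi=9, mid=4, arr[mid]=19 -> 19 < 36, search right half
lo=5, hi=9, mid=7, arr[mid]=32 -> 32 < 36, search right half
lo=8, hi=9, mid=8, arr[mid]=37 -> 37 > 36, search left half
lo=8 > hi=7, target 36 not found

Binary search determines that 36 is not in the array after 3 comparisons. The search space was exhausted without finding the target.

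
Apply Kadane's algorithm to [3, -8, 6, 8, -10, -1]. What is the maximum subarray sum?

Using Kadane's algorithm on [3, -8, 6, 8, -10, -1]:

Scanning through the array:
Position 1 (value -8): max_ending_here = -5, max_so_far = 3
Position 2 (value 6): max_ending_here = 6, max_so_far = 6
Position 3 (value 8): max_ending_here = 14, max_so_far = 14
Position 4 (value -10): max_ending_here = 4, max_so_far = 14
Position 5 (value -1): max_ending_here = 3, max_so_far = 14

Maximum subarray: [6, 8]
Maximum sum: 14

The maximum subarray is [6, 8] with sum 14. This subarray runs from index 2 to index 3.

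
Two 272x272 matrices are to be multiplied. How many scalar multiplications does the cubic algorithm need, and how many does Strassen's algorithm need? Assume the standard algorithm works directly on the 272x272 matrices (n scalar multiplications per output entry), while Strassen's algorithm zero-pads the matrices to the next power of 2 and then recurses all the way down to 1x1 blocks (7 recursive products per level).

Matrix multiplication for 272x272 matrices:

Strassen's algorithm requires power-of-2 dimensions. Pad 272x272 to 512x512 (next power of 2).

Standard algorithm: 272^3 = 20123648 multiplications
Strassen's algorithm: 7^(log2(512)) = 7^9 = 40353607 multiplications
Difference: 20123648 - 40353607 = -20229959 (Strassen uses MORE here due to padding overhead — for small or just-over-power-of-2 n, padding can outweigh the per-level savings)

Standard: 20123648 multiplications (272^3). Strassen: 40353607 multiplications (7^9, after padding to 512x512). Strassen reduces 8 recursive multiplications to 7 at each level.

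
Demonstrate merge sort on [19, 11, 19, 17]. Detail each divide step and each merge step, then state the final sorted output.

Merge sort trace:

Split: [19, 11, 19, 17] -> [19, 11] and [19, 17]
  Split: [19, 11] -> [19] and [11]
  Merge: [19] + [11] -> [11, 19]
  Split: [19, 17] -> [19] and [17]
  Merge: [19] + [17] -> [17, 19]
Merge: [11, 19] + [17, 19] -> [11, 17, 19, 19]

Final sorted array: [11, 17, 19, 19]

The merge sort proceeds by recursively splitting the array and merging sorted halves.
After all merges, the sorted array is [11, 17, 19, 19].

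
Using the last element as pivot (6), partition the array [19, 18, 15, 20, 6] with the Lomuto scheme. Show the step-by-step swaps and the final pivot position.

Lomuto partition with pivot = 6:

Initial array: [19, 18, 15, 20, 6]

arr[0]=19 > 6: no swap
arr[1]=18 > 6: no swap
arr[2]=15 > 6: no swap
arr[3]=20 > 6: no swap

Place pivot at position 0: [6, 18, 15, 20, 19]
Pivot position: 0

After partitioning with pivot 6, the array becomes [6, 18, 15, 20, 19]. The pivot is placed at index 0. All elements to the left of the pivot are <= 6, and all elements to the right are > 6.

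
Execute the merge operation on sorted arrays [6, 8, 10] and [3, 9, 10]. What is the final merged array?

Merging process:

Compare 6 vs 3: take 3 from right. Merged: [3]
Compare 6 vs 9: take 6 from left. Merged: [3, 6]
Compare 8 vs 9: take 8 from left. Merged: [3, 6, 8]
Compare 10 vs 9: take 9 from right. Merged: [3, 6, 8, 9]
Compare 10 vs 10: take 10 from left. Merged: [3, 6, 8, 9, 10]
Append remaining from right: [10]. Merged: [3, 6, 8, 9, 10, 10]

Final merged array: [3, 6, 8, 9, 10, 10]
Total comparisons: 5

The merged array is [3, 6, 8, 9, 10, 10], requiring 5 comparisons. The merge step runs in O(n) time where n is the total number of elements.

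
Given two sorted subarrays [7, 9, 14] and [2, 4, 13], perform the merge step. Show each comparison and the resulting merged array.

Merging process:

Compare 7 vs 2: take 2 from right. Merged: [2]
Compare 7 vs 4: take 4 from right. Merged: [2, 4]
Compare 7 vs 13: take 7 from left. Merged: [2, 4, 7]
Compare 9 vs 13: take 9 from left. Merged: [2, 4, 7, 9]
Compare 14 vs 13: take 13 from right. Merged: [2, 4, 7, 9, 13]
Append remaining from left: [14]. Merged: [2, 4, 7, 9, 13, 14]

Final merged array: [2, 4, 7, 9, 13, 14]
Total comparisons: 5

The merged array is [2, 4, 7, 9, 13, 14], requiring 5 comparisons. The merge step runs in O(n) time where n is the total number of elements.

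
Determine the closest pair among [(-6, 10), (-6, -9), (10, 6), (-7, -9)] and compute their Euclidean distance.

Computing all pairwise distances among 4 points:

d((-6, 10), (-6, -9)) = 19.0
d((-6, 10), (10, 6)) = 16.4924
d((-6, 10), (-7, -9)) = 19.0263
d((-6, -9), (10, 6)) = 21.9317
d((-6, -9), (-7, -9)) = 1.0 <-- minimum
d((10, 6), (-7, -9)) = 22.6716

Closest pair: (-6, -9) and (-7, -9) with distance 1.0

The closest pair is (-6, -9) and (-7, -9) with Euclidean distance 1.0. For 4 points, brute-force pairwise comparison is shown above. For large n, the divide-and-conquer algorithm (sort by x, recurse on halves, check the dividing strip) achieves O(n log n).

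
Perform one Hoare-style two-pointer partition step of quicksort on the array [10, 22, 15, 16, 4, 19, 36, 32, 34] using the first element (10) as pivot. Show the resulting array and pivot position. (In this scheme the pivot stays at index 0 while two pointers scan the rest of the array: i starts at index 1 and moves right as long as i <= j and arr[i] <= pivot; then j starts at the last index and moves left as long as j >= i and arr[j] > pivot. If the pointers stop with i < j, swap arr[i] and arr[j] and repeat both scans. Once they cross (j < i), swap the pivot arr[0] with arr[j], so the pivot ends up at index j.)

Hoare-style two-pointer partition with pivot = 10:

Initial array: [10, 22, 15, 16, 4, 19, 36, 32, 34]

Pointers start at i = 1, j = 8.
i stops at index 1 (arr[1]=22 > 10), j stops at index 4 (arr[4]=4 <= 10): swap arr[1] and arr[4], array becomes [10, 4, 15, 16, 22, 19, 36, 32, 34]
i ends at 2, j ends at 1: the pointers have crossed (j < i), so scanning stops.

Swap pivot arr[0] with arr[1] to place pivot at position 1: [4, 10, 15, 16, 22, 19, 36, 32, 34]
Pivot position: 1

After partitioning with pivot 10, the array becomes [4, 10, 15, 16, 22, 19, 36, 32, 34]. The pivot is placed at index 1. All elements to the left of the pivot are <= 10, and all elements to the right are > 10.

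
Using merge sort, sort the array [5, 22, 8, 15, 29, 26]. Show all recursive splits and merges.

Merge sort trace:

Split: [5, 22, 8, 15, 29, 26] -> [5, 22, 8] and [15, 29, 26]
  Split: [5, 22, 8] -> [5] and [22, 8]
    Split: [22, 8] -> [22] and [8]
    Merge: [22] + [8] -> [8, 22]
  Merge: [5] + [8, 22] -> [5, 8, 22]
  Split: [15, 29, 26] -> [15] and [29, 26]
    Split: [29, 26] -> [29] and [26]
    Merge: [29] + [26] -> [26, 29]
  Merge: [15] + [26, 29] -> [15, 26, 29]
Merge: [5, 8, 22] + [15, 26, 29] -> [5, 8, 15, 22, 26, 29]

Final sorted array: [5, 8, 15, 22, 26, 29]

The merge sort proceeds by recursively splitting the array and merging sorted halves.
After all merges, the sorted array is [5, 8, 15, 22, 26, 29].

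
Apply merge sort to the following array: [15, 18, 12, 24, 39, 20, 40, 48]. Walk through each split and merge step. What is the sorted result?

Merge sort trace:

Split: [15, 18, 12, 24, 39, 20, 40, 48] -> [15, 18, 12, 24] and [39, 20, 40, 48]
  Split: [15, 18, 12, 24] -> [15, 18] and [12, 24]
    Split: [15, 18] -> [15] and [18]
    Merge: [15] + [18] -> [15, 18]
    Split: [12, 24] -> [12] and [24]
    Merge: [12] + [24] -> [12, 24]
  Merge: [15, 18] + [12, 24] -> [12, 15, 18, 24]
  Split: [39, 20, 40, 48] -> [39, 20] and [40, 48]
    Split: [39, 20] -> [39] and [20]
    Merge: [39] + [20] -> [20, 39]
    Split: [40, 48] -> [40] and [48]
    Merge: [40] + [48] -> [40, 48]
  Merge: [20, 39] + [40, 48] -> [20, 39, 40, 48]
Merge: [12, 15, 18, 24] + [20, 39, 40, 48] -> [12, 15, 18, 20, 24, 39, 40, 48]

Final sorted array: [12, 15, 18, 20, 24, 39, 40, 48]

The merge sort proceeds by recursively splitting the array and merging sorted halves.
After all merges, the sorted array is [12, 15, 18, 20, 24, 39, 40, 48].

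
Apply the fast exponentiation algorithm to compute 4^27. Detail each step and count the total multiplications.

Computing 4^27 by squaring (build up from 4^1; each line after the first costs one multiplication):

4^1 = 4
4^2 = (4^1)^2 = 4^2 = 16
4^3 = 4 * 4^2 = 4 * 16 = 64
4^6 = (4^3)^2 = 64^2 = 4096
4^12 = (4^6)^2 = 4096^2 = 16777216
4^13 = 4 * 4^12 = 4 * 16777216 = 67108864
4^26 = (4^13)^2 = 67108864^2 = 4503599627370496
4^27 = 4 * 4^26 = 4 * 4503599627370496 = 18014398509481984

Result: 18014398509481984
Multiplications needed: 7 (7 lines after 4^1)

4^27 = 18014398509481984. Using exponentiation by squaring, this requires 7 multiplications. The key idea: if the exponent is even, square the half-power; if odd, multiply by the base once.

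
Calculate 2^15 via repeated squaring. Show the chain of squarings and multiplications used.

Computing 2^15 by squaring (build up from 2^1; each line after the first costs one multiplication):

2^1 = 2
2^2 = (2^1)^2 = 2^2 = 4
2^3 = 2 * 2^2 = 2 * 4 = 8
2^6 = (2^3)^2 = 8^2 = 64
2^7 = 2 * 2^6 = 2 * 64 = 128
2^14 = (2^7)^2 = 128^2 = 16384
2^15 = 2 * 2^14 = 2 * 16384 = 32768

Result: 32768
Multiplications needed: 6 (6 lines after 2^1)

2^15 = 32768. Using exponentiation by squaring, this requires 6 multiplications. The key idea: if the exponent is even, square the half-power; if odd, multiply by the base once.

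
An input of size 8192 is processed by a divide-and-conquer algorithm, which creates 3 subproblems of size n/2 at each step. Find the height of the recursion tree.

For divide and conquer with division factor 2:

Problem sizes at each level:
Level 0: 8192
Level 1: 4096
Level 2: 2048
Level 3: 1024
Level 4: 512
Level 5: 256
Level 6: 128
Level 7: 64
Level 8: 32
Level 9: 16
Level 10: 8
Level 11: 4
Level 12: 2
Level 13: 1

The root is level 0 and the size-1 base case is level 13 (the tree spans levels 0 through 13, i.e. 14 levels counting the root), so the depth is the number of divisions: log_2(8192) = 13

The recursion tree depth is log_2(8192) = 13. At each level, the problem size is divided by 2, so it takes 13 divisions to reduce to a base case of size 1. The algorithm makes 3 recursive calls at each level.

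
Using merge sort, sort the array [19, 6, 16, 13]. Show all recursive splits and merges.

Merge sort trace:

Split: [19, 6, 16, 13] -> [19, 6] and [16, 13]
  Split: [19, 6] -> [19] and [6]
  Merge: [19] + [6] -> [6, 19]
  Split: [16, 13] -> [16] and [13]
  Merge: [16] + [13] -> [13, 16]
Merge: [6, 19] + [13, 16] -> [6, 13, 16, 19]

Final sorted array: [6, 13, 16, 19]

The merge sort proceeds by recursively splitting the array and merging sorted halves.
After all merges, the sorted array is [6, 13, 16, 19].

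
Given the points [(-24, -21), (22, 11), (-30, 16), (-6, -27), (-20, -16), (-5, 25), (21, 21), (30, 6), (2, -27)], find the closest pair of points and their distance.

Computing all pairwise distances among 9 points:

d((-24, -21), (22, 11)) = 56.0357
d((-24, -21), (-30, 16)) = 37.4833
d((-24, -21), (-6, -27)) = 18.9737
d((-24, -21), (-20, -16)) = 6.4031 <-- minimum
d((-24, -21), (-5, 25)) = 49.7695
d((-24, -21), (21, 21)) = 61.5549
d((-24, -21), (30, 6)) = 60.3738
d((-24, -21), (2, -27)) = 26.6833
d((22, 11), (-30, 16)) = 52.2398
d((22, 11), (-6, -27)) = 47.2017
d((22, 11), (-20, -16)) = 49.93
d((22, 11), (-5, 25)) = 30.4138
d((22, 11), (21, 21)) = 10.0499
d((22, 11), (30, 6)) = 9.434
d((22, 11), (2, -27)) = 42.9418
d((-30, 16), (-6, -27)) = 49.2443
d((-30, 16), (-20, -16)) = 33.5261
d((-30, 16), (-5, 25)) = 26.5707
d((-30, 16), (21, 21)) = 51.2445
d((-30, 16), (30, 6)) = 60.8276
d((-30, 16), (2, -27)) = 53.6004
d((-6, -27), (-20, -16)) = 17.8045
d((-6, -27), (-5, 25)) = 52.0096
d((-6, -27), (21, 21)) = 55.0727
d((-6, -27), (30, 6)) = 48.8365
d((-6, -27), (2, -27)) = 8.0
d((-20, -16), (-5, 25)) = 43.6578
d((-20, -16), (21, 21)) = 55.2268
d((-20, -16), (30, 6)) = 54.626
d((-20, -16), (2, -27)) = 24.5967
d((-5, 25), (21, 21)) = 26.3059
d((-5, 25), (30, 6)) = 39.8246
d((-5, 25), (2, -27)) = 52.469
d((21, 21), (30, 6)) = 17.4929
d((21, 21), (2, -27)) = 51.6236
d((30, 6), (2, -27)) = 43.2782

Closest pair: (-24, -21) and (-20, -16) with distance 6.4031

The closest pair is (-24, -21) and (-20, -16) with Euclidean distance 6.4031. For 9 points, brute-force pairwise comparison is shown above. For large n, the divide-and-conquer algorithm (sort by x, recurse on halves, check the dividing strip) achieves O(n log n).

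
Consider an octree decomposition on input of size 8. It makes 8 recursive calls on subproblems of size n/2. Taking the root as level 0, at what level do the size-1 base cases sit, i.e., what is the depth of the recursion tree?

For divide and conquer with division factor 2:

Problem sizes at each level:
Level 0: 8
Level 1: 4
Level 2: 2
Level 3: 1

The root is level 0 and the size-1 base case is level 3 (the tree spans levels 0 through 3, i.e. 4 levels counting the root), so the depth is the number of divisions: log_2(8) = 3

The recursion tree depth is log_2(8) = 3. At each level, the problem size is divided by 2, so it takes 3 divisions to reduce to a base case of size 1. The algorithm makes 8 recursive calls at each level.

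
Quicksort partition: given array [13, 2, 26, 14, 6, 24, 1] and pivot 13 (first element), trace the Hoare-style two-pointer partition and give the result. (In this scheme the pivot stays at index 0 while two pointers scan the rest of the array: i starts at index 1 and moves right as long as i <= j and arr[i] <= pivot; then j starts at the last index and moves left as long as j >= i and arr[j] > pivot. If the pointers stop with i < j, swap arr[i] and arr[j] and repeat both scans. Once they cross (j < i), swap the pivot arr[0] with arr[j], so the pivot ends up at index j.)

Hoare-style two-pointer partition with pivot = 13:

Initial array: [13, 2, 26, 14, 6, 24, 1]

Pointers start at i = 1, j = 6.
i stops at index 2 (arr[2]=26 > 13), j stops at index 6 (arr[6]=1 <= 13): swap arr[2] and arr[6], array becomes [13, 2, 1, 14, 6, 24, 26]
i stops at index 3 (arr[3]=14 > 13), j stops at index 4 (arr[4]=6 <= 13): swap arr[3] and arr[4], array becomes [13, 2, 1, 6, 14, 24, 26]
i ends at 4, j ends at 3: the pointers have crossed (j < i), so scanning stops.

Swap pivot arr[0] with arr[3] to place pivot at position 3: [6, 2, 1, 13, 14, 24, 26]
Pivot position: 3

After partitioning with pivot 13, the array becomes [6, 2, 1, 13, 14, 24, 26]. The pivot is placed at index 3. All elements to the left of the pivot are <= 13, and all elements to the right are > 13.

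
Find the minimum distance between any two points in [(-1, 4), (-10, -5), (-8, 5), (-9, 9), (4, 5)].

Computing all pairwise distances among 5 points:

d((-1, 4), (-10, -5)) = 12.7279
d((-1, 4), (-8, 5)) = 7.0711
d((-1, 4), (-9, 9)) = 9.434
d((-1, 4), (4, 5)) = 5.099
d((-10, -5), (-8, 5)) = 10.198
d((-10, -5), (-9, 9)) = 14.0357
d((-10, -5), (4, 5)) = 17.2047
d((-8, 5), (-9, 9)) = 4.1231 <-- minimum
d((-8, 5), (4, 5)) = 12.0
d((-9, 9), (4, 5)) = 13.6015

Closest pair: (-8, 5) and (-9, 9) with distance 4.1231

The closest pair is (-8, 5) and (-9, 9) with Euclidean distance 4.1231. For 5 points, brute-force pairwise comparison is shown above. For large n, the divide-and-conquer algorithm (sort by x, recurse on halves, check the dividing strip) achieves O(n log n).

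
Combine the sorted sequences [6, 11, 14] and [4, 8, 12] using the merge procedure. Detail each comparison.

Merging process:

Compare 6 vs 4: take 4 from right. Merged: [4]
Compare 6 vs 8: take 6 from left. Merged: [4, 6]
Compare 11 vs 8: take 8 from right. Merged: [4, 6, 8]
Compare 11 vs 12: take 11 from left. Merged: [4, 6, 8, 11]
Compare 14 vs 12: take 12 from right. Merged: [4, 6, 8, 11, 12]
Append remaining from left: [14]. Merged: [4, 6, 8, 11, 12, 14]

Final merged array: [4, 6, 8, 11, 12, 14]
Total comparisons: 5

The merged array is [4, 6, 8, 11, 12, 14], requiring 5 comparisons. The merge step runs in O(n) time where n is the total number of elements.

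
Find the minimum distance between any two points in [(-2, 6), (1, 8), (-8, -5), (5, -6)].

Computing all pairwise distances among 4 points:

d((-2, 6), (1, 8)) = 3.6056 <-- minimum
d((-2, 6), (-8, -5)) = 12.53
d((-2, 6), (5, -6)) = 13.8924
d((1, 8), (-8, -5)) = 15.8114
d((1, 8), (5, -6)) = 14.5602
d((-8, -5), (5, -6)) = 13.0384

Closest pair: (-2, 6) and (1, 8) with distance 3.6056

The closest pair is (-2, 6) and (1, 8) with Euclidean distance 3.6056. For 4 points, brute-force pairwise comparison is shown above. For large n, the divide-and-conquer algorithm (sort by x, recurse on halves, check the dividing strip) achieves O(n log n).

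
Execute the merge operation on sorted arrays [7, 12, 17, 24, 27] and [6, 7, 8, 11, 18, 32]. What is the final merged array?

Merging process:

Compare 7 vs 6: take 6 from right. Merged: [6]
Compare 7 vs 7: take 7 from left. Merged: [6, 7]
Compare 12 vs 7: take 7 from right. Merged: [6, 7, 7]
Compare 12 vs 8: take 8 from right. Merged: [6, 7, 7, 8]
Compare 12 vs 11: take 11 from right. Merged: [6, 7, 7, 8, 11]
Compare 12 vs 18: take 12 from left. Merged: [6, 7, 7, 8, 11, 12]
Compare 17 vs 18: take 17 from left. Merged: [6, 7, 7, 8, 11, 12, 17]
Compare 24 vs 18: take 18 from right. Merged: [6, 7, 7, 8, 11, 12, 17, 18]
Compare 24 vs 32: take 24 from left. Merged: [6, 7, 7, 8, 11, 12, 17, 18, 24]
Compare 27 vs 32: take 27 from left. Merged: [6, 7, 7, 8, 11, 12, 17, 18, 24, 27]
Append remaining from right: [32]. Merged: [6, 7, 7, 8, 11, 12, 17, 18, 24, 27, 32]

Final merged array: [6, 7, 7, 8, 11, 12, 17, 18, 24, 27, 32]
Total comparisons: 10

The merged array is [6, 7, 7, 8, 11, 12, 17, 18, 24, 27, 32], requiring 10 comparisons. The merge step runs in O(n) time where n is the total number of elements.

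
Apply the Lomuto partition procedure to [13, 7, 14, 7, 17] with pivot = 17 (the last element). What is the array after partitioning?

Lomuto partition with pivot = 17:

Initial array: [13, 7, 14, 7, 17]

arr[0]=13 <= 17: swap with position 0, array becomes [13, 7, 14, 7, 17]
arr[1]=7 <= 17: swap with position 1, array becomes [13, 7, 14, 7, 17]
arr[2]=14 <= 17: swap with position 2, array becomes [13, 7, 14, 7, 17]
arr[3]=7 <= 17: swap with position 3, array becomes [13, 7, 14, 7, 17]

Place pivot at position 4: [13, 7, 14, 7, 17]
Pivot position: 4

After partitioning with pivot 17, the array becomes [13, 7, 14, 7, 17]. The pivot is placed at index 4. All elements to the left of the pivot are <= 17, and all elements to the right are > 17.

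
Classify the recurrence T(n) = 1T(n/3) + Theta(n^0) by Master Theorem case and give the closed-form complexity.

Master Theorem for T(n) = 1T(n/3) + O(n^0):

a = 1, b = 3, c = 0
log_b(a) = log_3(1) = 0.0000

Case 2: c = 0 = log_3(1) = 0.0000
T(n) = O(n^0 log n) = O(log n)

For T(n) = 1T(n/3) + O(n^0): log_3(1) = 0.0000. This is Case 2 of the Master Theorem (c = log_b(a), equal work at all levels), giving O(log n).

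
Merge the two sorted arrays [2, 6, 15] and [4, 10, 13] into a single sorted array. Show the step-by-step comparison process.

Merging process:

Compare 2 vs 4: take 2 from left. Merged: [2]
Compare 6 vs 4: take 4 from right. Merged: [2, 4]
Compare 6 vs 10: take 6 from left. Merged: [2, 4, 6]
Compare 15 vs 10: take 10 from right. Merged: [2, 4, 6, 10]
Compare 15 vs 13: take 13 from right. Merged: [2, 4, 6, 10, 13]
Append remaining from left: [15]. Merged: [2, 4, 6, 10, 13, 15]

Final merged array: [2, 4, 6, 10, 13, 15]
Total comparisons: 5

The merged array is [2, 4, 6, 10, 13, 15], requiring 5 comparisons. The merge step runs in O(n) time where n is the total number of elements.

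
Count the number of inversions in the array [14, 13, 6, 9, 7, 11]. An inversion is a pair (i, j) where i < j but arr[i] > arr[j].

Finding inversions in [14, 13, 6, 9, 7, 11]:

(0, 1): arr[0]=14 > arr[1]=13
(0, 2): arr[0]=14 > arr[2]=6
(0, 3): arr[0]=14 > arr[3]=9
(0, 4): arr[0]=14 > arr[4]=7
(0, 5): arr[0]=14 > arr[5]=11
(1, 2): arr[1]=13 > arr[2]=6
(1, 3): arr[1]=13 > arr[3]=9
(1, 4): arr[1]=13 > arr[4]=7
(1, 5): arr[1]=13 > arr[5]=11
(3, 4): arr[3]=9 > arr[4]=7

Total inversions: 10

The array has 10 inversion(s): (0,1), (0,2), (0,3), (0,4), (0,5), (1,2), (1,3), (1,4), (1,5), (3,4). Each pair (i,j) satisfies i < j and arr[i] > arr[j].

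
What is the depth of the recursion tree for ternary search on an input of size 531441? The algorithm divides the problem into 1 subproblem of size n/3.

For divide and conquer with division factor 3:

Problem sizes at each level:
Level 0: 531441
Level 1: 177147
Level 2: 59049
Level 3: 19683
Level 4: 6561
Level 5: 2187
Level 6: 729
Level 7: 243
Level 8: 81
Level 9: 27
Level 10: 9
Level 11: 3
Level 12: 1

The root is level 0 and the size-1 base case is level 12 (the tree spans levels 0 through 12, i.e. 13 levels counting the root), so the depth is the number of divisions: log_3(531441) = 12

The recursion tree depth is log_3(531441) = 12. At each level, the problem size is divided by 3, so it takes 12 divisions to reduce to a base case of size 1. The algorithm makes 1 recursive call at each level.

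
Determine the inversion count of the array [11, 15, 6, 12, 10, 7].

Finding inversions in [11, 15, 6, 12, 10, 7]:

(0, 2): arr[0]=11 > arr[2]=6
(0, 4): arr[0]=11 > arr[4]=10
(0, 5): arr[0]=11 > arr[5]=7
(1, 2): arr[1]=15 > arr[2]=6
(1, 3): arr[1]=15 > arr[3]=12
(1, 4): arr[1]=15 > arr[4]=10
(1, 5): arr[1]=15 > arr[5]=7
(3, 4): arr[3]=12 > arr[4]=10
(3, 5): arr[3]=12 > arr[5]=7
(4, 5): arr[4]=10 > arr[5]=7

Total inversions: 10

The array has 10 inversion(s): (0,2), (0,4), (0,5), (1,2), (1,3), (1,4), (1,5), (3,4), (3,5), (4,5). Each pair (i,j) satisfies i < j and arr[i] > arr[j].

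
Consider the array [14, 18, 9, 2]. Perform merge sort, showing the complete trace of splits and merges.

Merge sort trace:

Split: [14, 18, 9, 2] -> [14, 18] and [9, 2]
  Split: [14, 18] -> [14] and [18]
  Merge: [14] + [18] -> [14, 18]
  Split: [9, 2] -> [9] and [2]
  Merge: [9] + [2] -> [2, 9]
Merge: [14, 18] + [2, 9] -> [2, 9, 14, 18]

Final sorted array: [2, 9, 14, 18]

The merge sort proceeds by recursively splitting the array and merging sorted halves.
After all merges, the sorted array is [2, 9, 14, 18].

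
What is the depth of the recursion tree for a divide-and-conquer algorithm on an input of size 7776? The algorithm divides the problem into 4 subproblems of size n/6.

For divide and conquer with division factor 6:

Problem sizes at each level:
Level 0: 7776
Level 1: 1296
Level 2: 216
Level 3: 36
Level 4: 6
Level 5: 1

The root is level 0 and the size-1 base case is level 5 (the tree spans levels 0 through 5, i.e. 6 levels counting the root), so the depth is the number of divisions: log_6(7776) = 5

The recursion tree depth is log_6(7776) = 5. At each level, the problem size is divided by 6, so it takes 5 divisions to reduce to a base case of size 1. The algorithm makes 4 recursive calls at each level.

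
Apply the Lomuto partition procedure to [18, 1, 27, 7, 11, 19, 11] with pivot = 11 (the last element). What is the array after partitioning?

Lomuto partition with pivot = 11:

Initial array: [18, 1, 27, 7, 11, 19, 11]

arr[0]=18 > 11: no swap
arr[1]=1 <= 11: swap with position 0, array becomes [1, 18, 27, 7, 11, 19, 11]
arr[2]=27 > 11: no swap
arr[3]=7 <= 11: swap with position 1, array becomes [1, 7, 27, 18, 11, 19, 11]
arr[4]=11 <= 11: swap with position 2, array becomes [1, 7, 11, 18, 27, 19, 11]
arr[5]=19 > 11: no swap

Place pivot at position 3: [1, 7, 11, 11, 27, 19, 18]
Pivot position: 3

After partitioning with pivot 11, the array becomes [1, 7, 11, 11, 27, 19, 18]. The pivot is placed at index 3. All elements to the left of the pivot are <= 11, and all elements to the right are > 11.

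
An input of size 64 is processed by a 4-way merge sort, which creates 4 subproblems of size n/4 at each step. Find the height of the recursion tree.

For divide and conquer with division factor 4:

Problem sizes at each level:
Level 0: 64
Level 1: 16
Level 2: 4
Level 3: 1

The root is level 0 and the size-1 base case is level 3 (the tree spans levels 0 through 3, i.e. 4 levels counting the root), so the depth is the number of divisions: log_4(64) = 3

The recursion tree depth is log_4(64) = 3. At each level, the problem size is divided by 4, so it takes 3 divisions to reduce to a base case of size 1. The algorithm makes 4 recursive calls at each level.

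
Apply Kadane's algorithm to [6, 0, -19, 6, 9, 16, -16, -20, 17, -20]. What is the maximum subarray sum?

Using Kadane's algorithm on [6, 0, -19, 6, 9, 16, -16, -20, 17, -20]:

Scanning through the array:
Position 1 (value 0): max_ending_here = 6, max_so_far = 6
Position 2 (value -19): max_ending_here = -13, max_so_far = 6
Position 3 (value 6): max_ending_here = 6, max_so_far = 6
Position 4 (value 9): max_ending_here = 15, max_so_far = 15
Position 5 (value 16): max_ending_here = 31, max_so_far = 31
Position 6 (value -16): max_ending_here = 15, max_so_far = 31
Position 7 (value -20): max_ending_here = -5, max_so_far = 31
Position 8 (value 17): max_ending_here = 17, max_so_far = 31
Position 9 (value -20): max_ending_here = -3, max_so_far = 31

Maximum subarray: [6, 9, 16]
Maximum sum: 31

The maximum subarray is [6, 9, 16] with sum 31. This subarray runs from index 3 to index 5.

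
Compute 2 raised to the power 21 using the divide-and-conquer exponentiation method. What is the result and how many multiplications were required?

Computing 2^21 by squaring (build up from 2^1; each line after the first costs one multiplication):

2^1 = 2
2^2 = (2^1)^2 = 2^2 = 4
2^4 = (2^2)^2 = 4^2 = 16
2^5 = 2 * 2^4 = 2 * 16 = 32
2^10 = (2^5)^2 = 32^2 = 1024
2^20 = (2^10)^2 = 1024^2 = 1048576
2^21 = 2 * 2^20 = 2 * 1048576 = 2097152

Result: 2097152
Multiplications needed: 6 (6 lines after 2^1)

2^21 = 2097152. Using exponentiation by squaring, this requires 6 multiplications. The key idea: if the exponent is even, square the half-power; if odd, multiply by the base once.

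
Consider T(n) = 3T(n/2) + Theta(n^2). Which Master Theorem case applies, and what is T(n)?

Master Theorem for T(n) = 3T(n/2) + O(n^2):

a = 3, b = 2, c = 2
log_b(a) = log_2(3) = 1.5850

Case 3: c = 2 > log_2(3) = 1.5850
T(n) = O(n^2) = O(n^2)

For T(n) = 3T(n/2) + O(n^2): log_2(3) = 1.5850. This is Case 3 of the Master Theorem (c > log_b(a), work dominated by root), giving O(n^2).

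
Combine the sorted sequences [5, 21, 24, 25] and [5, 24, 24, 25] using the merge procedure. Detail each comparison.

Merging process:

Compare 5 vs 5: take 5 from left. Merged: [5]
Compare 21 vs 5: take 5 from right. Merged: [5, 5]
Compare 21 vs 24: take 21 from left. Merged: [5, 5, 21]
Compare 24 vs 24: take 24 from left. Merged: [5, 5, 21, 24]
Compare 25 vs 24: take 24 from right. Merged: [5, 5, 21, 24, 24]
Compare 25 vs 24: take 24 from right. Merged: [5, 5, 21, 24, 24, 24]
Compare 25 vs 25: take 25 from left. Merged: [5, 5, 21, 24, 24, 24, 25]
Append remaining from right: [25]. Merged: [5, 5, 21, 24, 24, 24, 25, 25]

Final merged array: [5, 5, 21, 24, 24, 24, 25, 25]
Total comparisons: 7

The merged array is [5, 5, 21, 24, 24, 24, 25, 25], requiring 7 comparisons. The merge step runs in O(n) time where n is the total number of elements.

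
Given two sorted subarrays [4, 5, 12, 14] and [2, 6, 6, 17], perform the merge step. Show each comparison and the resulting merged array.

Merging process:

Compare 4 vs 2: take 2 from right. Merged: [2]
Compare 4 vs 6: take 4 from left. Merged: [2, 4]
Compare 5 vs 6: take 5 from left. Merged: [2, 4, 5]
Compare 12 vs 6: take 6 from right. Merged: [2, 4, 5, 6]
Compare 12 vs 6: take 6 from right. Merged: [2, 4, 5, 6, 6]
Compare 12 vs 17: take 12 from left. Merged: [2, 4, 5, 6, 6, 12]
Compare 14 vs 17: take 14 from left. Merged: [2, 4, 5, 6, 6, 12, 14]
Append remaining from right: [17]. Merged: [2, 4, 5, 6, 6, 12, 14, 17]

Final merged array: [2, 4, 5, 6, 6, 12, 14, 17]
Total comparisons: 7

The merged array is [2, 4, 5, 6, 6, 12, 14, 17], requiring 7 comparisons. The merge step runs in O(n) time where n is the total number of elements.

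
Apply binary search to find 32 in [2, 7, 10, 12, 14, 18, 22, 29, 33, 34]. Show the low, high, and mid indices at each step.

Binary search for 32 in [2, 7, 10, 12, 14, 18, 22, 29, 33, 34]:

lo=0, hi=9, mid=4, arr[mid]=14 -> 14 < 32, search right half
lo=5, hi=9, mid=7, arr[mid]=29 -> 29 < 32, search right half
lo=8, hi=9, mid=8, arr[mid]=33 -> 33 > 32, search left half
lo=8 > hi=7, target 32 not found

Binary search determines that 32 is not in the array after 3 comparisons. The search space was exhausted without finding the target.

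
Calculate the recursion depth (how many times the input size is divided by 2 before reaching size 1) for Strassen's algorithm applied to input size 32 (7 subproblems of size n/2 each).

For divide and conquer with division factor 2:

Problem sizes at each level:
Level 0: 32
Level 1: 16
Level 2: 8
Level 3: 4
Level 4: 2
Level 5: 1

The root is level 0 and the size-1 base case is level 5 (the tree spans levels 0 through 5, i.e. 6 levels counting the root), so the depth is the number of divisions: log_2(32) = 5

The recursion tree depth is log_2(32) = 5. At each level, the problem size is divided by 2, so it takes 5 divisions to reduce to a base case of size 1. The algorithm makes 7 recursive calls at each level.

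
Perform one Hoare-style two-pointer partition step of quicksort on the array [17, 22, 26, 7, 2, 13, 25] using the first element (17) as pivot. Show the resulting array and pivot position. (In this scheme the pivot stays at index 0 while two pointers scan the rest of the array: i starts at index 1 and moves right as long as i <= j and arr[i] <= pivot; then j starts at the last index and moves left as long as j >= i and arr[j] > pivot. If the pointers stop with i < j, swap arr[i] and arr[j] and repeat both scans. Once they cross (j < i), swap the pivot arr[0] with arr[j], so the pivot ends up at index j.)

Hoare-style two-pointer partition with pivot = 17:

Initial array: [17, 22, 26, 7, 2, 13, 25]

Pointers start at i = 1, j = 6.
i stops at index 1 (arr[1]=22 > 17), j stops at index 5 (arr[5]=13 <= 17): swap arr[1] and arr[5], array becomes [17, 13, 26, 7, 2, 22, 25]
i stops at index 2 (arr[2]=26 > 17), j stops at index 4 (arr[4]=2 <= 17): swap arr[2] and arr[4], array becomes [17, 13, 2, 7, 26, 22, 25]
i ends at 4, j ends at 3: the pointers have crossed (j < i), so scanning stops.

Swap pivot arr[0] with arr[3] to place pivot at position 3: [7, 13, 2, 17, 26, 22, 25]
Pivot position: 3

After partitioning with pivot 17, the array becomes [7, 13, 2, 17, 26, 22, 25]. The pivot is placed at index 3. All elements to the left of the pivot are <= 17, and all elements to the right are > 17.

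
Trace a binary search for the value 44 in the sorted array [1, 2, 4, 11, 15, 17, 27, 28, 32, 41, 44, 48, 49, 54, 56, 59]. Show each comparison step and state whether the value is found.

Binary search for 44 in [1, 2, 4, 11, 15, 17, 27, 28, 32, 41, 44, 48, 49, 54, 56, 59]:

lo=0, hi=15, mid=7, arr[mid]=28 -> 28 < 44, search right half
lo=8, hi=15, mid=11, arr[mid]=48 -> 48 > 44, search left half
lo=8, hi=10, mid=9, arr[mid]=41 -> 41 < 44, search right half
lo=10, hi=10, mid=10, arr[mid]=44 -> Found target at index 10!

Binary search finds 44 at index 10 after 4 comparisons. The search repeatedly halves the search space by comparing with the middle element.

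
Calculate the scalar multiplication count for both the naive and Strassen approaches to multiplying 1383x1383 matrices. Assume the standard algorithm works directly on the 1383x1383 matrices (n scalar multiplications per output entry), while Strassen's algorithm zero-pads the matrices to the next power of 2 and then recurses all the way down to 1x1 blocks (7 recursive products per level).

Matrix multiplication for 1383x1383 matrices:

Strassen's algorithm requires power-of-2 dimensions. Pad 1383x1383 to 2048x2048 (next power of 2).

Standard algorithm: 1383^3 = 2645248887 multiplications
Strassen's algorithm: 7^(log2(2048)) = 7^11 = 1977326743 multiplications
Savings: 2645248887 - 1977326743 = 667922144 multiplications

Standard: 2645248887 multiplications (1383^3). Strassen: 1977326743 multiplications (7^11, after padding to 2048x2048). Strassen reduces 8 recursive multiplications to 7 at each level.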